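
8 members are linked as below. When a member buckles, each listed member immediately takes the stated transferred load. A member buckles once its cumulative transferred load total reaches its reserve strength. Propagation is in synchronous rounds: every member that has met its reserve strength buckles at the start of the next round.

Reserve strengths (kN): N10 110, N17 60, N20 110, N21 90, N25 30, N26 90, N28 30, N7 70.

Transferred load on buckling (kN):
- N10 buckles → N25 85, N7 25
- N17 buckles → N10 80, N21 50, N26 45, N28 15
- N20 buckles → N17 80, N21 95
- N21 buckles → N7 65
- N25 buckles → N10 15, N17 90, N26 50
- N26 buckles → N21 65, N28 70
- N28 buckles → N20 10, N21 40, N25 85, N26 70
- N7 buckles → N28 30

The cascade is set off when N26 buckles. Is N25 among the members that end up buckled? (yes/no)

Round 1 — N26 buckles (initial).
  N21: +65 → 65 < 90
  N28: +70 → 70 ≥ 30
Round 2 — N28 buckles.
  N20: +10 → 10 < 110
  N21: +40 → 105 ≥ 90
  N25: +85 → 85 ≥ 30
Round 3 — N21, N25 buckle.
  N10: +15 → 15 < 110
  N17: +90 → 90 ≥ 60
  N7: +65 → 65 < 70
Round 4 — N17 buckles.
  N10: +80 → 95 < 110
No further bucklings.

yes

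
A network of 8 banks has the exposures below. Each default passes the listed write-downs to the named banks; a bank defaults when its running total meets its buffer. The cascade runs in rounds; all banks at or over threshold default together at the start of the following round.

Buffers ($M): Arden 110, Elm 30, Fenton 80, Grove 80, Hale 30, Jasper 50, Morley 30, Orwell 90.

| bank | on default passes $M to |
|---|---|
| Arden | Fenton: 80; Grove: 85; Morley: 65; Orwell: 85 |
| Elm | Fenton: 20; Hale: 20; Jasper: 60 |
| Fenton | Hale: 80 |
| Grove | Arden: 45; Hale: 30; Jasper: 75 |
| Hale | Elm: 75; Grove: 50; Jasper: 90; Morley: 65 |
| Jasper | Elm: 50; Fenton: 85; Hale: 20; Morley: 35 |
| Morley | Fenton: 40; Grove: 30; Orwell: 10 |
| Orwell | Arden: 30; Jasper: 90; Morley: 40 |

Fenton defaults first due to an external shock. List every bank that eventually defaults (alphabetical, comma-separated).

Round 1 — Fenton defaults (initial).
  Hale: +80 → 80 ≥ 30
Round 2 — Hale defaults.
  Elm: +75 → 75 ≥ 30
  Grove: +50 → 50 < 80
  Jasper: +90 → 90 ≥ 50
  Morley: +65 → 65 ≥ 30
Round 3 — Elm, Jasper, Morley default.
  Grove: +30 → 80 ≥ 80
  Orwell: +10 → 10 < 90
Round 4 — Grove defaults.
  Arden: +45 → 45 < 110
No further defaults.

Elm, Fenton, Grove, Hale, Jasper, Morley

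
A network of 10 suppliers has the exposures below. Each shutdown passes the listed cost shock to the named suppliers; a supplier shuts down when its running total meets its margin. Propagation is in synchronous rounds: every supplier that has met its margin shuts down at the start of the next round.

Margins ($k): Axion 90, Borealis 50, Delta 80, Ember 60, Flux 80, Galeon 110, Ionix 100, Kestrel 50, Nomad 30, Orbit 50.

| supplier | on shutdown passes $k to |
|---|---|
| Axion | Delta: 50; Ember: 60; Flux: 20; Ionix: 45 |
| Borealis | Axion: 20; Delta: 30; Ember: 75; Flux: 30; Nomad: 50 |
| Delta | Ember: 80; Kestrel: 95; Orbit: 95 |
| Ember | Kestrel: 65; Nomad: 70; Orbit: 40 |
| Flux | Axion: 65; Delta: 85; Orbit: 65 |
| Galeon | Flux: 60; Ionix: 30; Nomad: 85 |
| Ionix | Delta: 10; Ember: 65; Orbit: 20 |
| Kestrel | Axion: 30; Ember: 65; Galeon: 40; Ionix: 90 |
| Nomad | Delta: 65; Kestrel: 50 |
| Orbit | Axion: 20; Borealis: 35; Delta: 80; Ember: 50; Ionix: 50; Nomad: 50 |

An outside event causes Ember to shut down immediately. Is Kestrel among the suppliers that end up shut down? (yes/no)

Round 1 — Ember shuts down (initial).
  Kestrel: +65 → 65 ≥ 50
  Nomad: +70 → 70 ≥ 30
  Orbit: +40 → 40 < 50
Round 2 — Kestrel, Nomad shut down.
  Axion: +30 → 30 < 90
  Delta: +65 → 65 < 80
  Galeon: +40 → 40 < 110
  Ionix: +90 → 90 < 100
No further shutdowns.

yes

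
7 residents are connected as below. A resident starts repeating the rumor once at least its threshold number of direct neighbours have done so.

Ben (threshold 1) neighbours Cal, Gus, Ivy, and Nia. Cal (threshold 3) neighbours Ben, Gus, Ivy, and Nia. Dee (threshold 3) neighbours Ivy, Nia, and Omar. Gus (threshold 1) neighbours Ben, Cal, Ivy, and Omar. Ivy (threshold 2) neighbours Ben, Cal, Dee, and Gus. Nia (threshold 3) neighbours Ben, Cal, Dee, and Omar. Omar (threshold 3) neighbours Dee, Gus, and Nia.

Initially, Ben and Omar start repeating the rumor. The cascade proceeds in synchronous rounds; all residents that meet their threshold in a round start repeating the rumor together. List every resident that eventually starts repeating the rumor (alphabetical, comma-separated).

Round 1 — Ben, Omar start repeating the rumor (initial).
Round 2 — checking thresholds:
  Cal: 1 of 4 neighbours < 3, not yet.
  Dee: 1 of 3 neighbours < 3, not yet.
  Gus: 2 of 4 neighbours ≥ 1, starts repeating the rumor.
  Ivy: 1 of 4 neighbours < 2, not yet.
  Nia: 2 of 4 neighbours < 3, not yet.
Round 3 — checking thresholds:
  Cal: 2 of 4 neighbours < 3, not yet.
  Dee: 1 of 3 neighbours < 3, not yet.
  Ivy: 2 of 4 neighbours ≥ 2, starts repeating the rumor.
  Nia: 2 of 4 neighbours < 3, not yet.
Round 4 — checking thresholds:
  Cal: 3 of 4 neighbours ≥ 3, starts repeating the rumor.
  Dee: 2 of 3 neighbours < 3, not yet.
  Nia: 2 of 4 neighbours < 3, not yet.
Round 5 — checking thresholds:
  Dee: 2 of 3 neighbours < 3, not yet.
  Nia: 3 of 4 neighbours ≥ 3, starts repeating the rumor.
Round 6 — checking thresholds:
  Dee: 3 of 3 neighbours ≥ 3, starts repeating the rumor.
Round 7 — no new spreads; cascade stops.

Ben, Cal, Dee, Gus, Ivy, Nia, Omar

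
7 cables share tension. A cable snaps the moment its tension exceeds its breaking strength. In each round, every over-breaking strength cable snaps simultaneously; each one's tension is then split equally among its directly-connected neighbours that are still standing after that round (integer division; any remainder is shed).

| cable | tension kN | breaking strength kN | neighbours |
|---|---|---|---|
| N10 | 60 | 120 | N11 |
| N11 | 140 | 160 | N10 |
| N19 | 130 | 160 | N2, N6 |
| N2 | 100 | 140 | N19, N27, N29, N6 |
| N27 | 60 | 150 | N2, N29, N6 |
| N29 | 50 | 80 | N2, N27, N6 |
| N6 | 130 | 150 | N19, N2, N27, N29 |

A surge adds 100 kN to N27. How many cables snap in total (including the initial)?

Round 1 — N27 at 160 > 150. N27 snaps.
  N27 sheds 160 kN to N2, N29, N6: 53 each (1 lost).
    N2: 100+53 = 153 > 140
    N29: 50+53 = 103 > 80
    N6: 130+53 = 183 > 150
Round 2 — N2, N29, N6 snap.
  N2 sheds 153 kN to N19: 153 each.
    N19: 130+153 = 283 > 160
  N29 sheds 103 kN: no online neighbours, lost.
  N6 sheds 183 kN to N19: 183 each.
    N19: 283+183 = 466 > 160
Round 3 — N19 snaps.
  N19 sheds 466 kN: no online neighbours, lost.
No further breaks.

5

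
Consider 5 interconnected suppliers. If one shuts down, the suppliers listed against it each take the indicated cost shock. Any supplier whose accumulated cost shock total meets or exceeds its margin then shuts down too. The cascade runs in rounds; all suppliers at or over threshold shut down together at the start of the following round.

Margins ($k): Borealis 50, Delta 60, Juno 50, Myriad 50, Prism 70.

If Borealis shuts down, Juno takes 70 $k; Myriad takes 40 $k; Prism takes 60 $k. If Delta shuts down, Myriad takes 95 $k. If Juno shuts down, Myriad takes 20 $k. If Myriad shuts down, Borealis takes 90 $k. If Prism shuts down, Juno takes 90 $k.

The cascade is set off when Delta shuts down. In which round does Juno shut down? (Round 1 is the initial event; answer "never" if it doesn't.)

Round 1 — Delta shuts down (initial).
  Myriad: +95 → 95 ≥ 50
Round 2 — Myriad shuts down.
  Borealis: +90 → 90 ≥ 50
Round 3 — Borealis shuts down.
  Juno: +70 → 70 ≥ 50
  Prism: +60 → 60 < 70
Round 4 — Juno shuts down.
No further shutdowns.

4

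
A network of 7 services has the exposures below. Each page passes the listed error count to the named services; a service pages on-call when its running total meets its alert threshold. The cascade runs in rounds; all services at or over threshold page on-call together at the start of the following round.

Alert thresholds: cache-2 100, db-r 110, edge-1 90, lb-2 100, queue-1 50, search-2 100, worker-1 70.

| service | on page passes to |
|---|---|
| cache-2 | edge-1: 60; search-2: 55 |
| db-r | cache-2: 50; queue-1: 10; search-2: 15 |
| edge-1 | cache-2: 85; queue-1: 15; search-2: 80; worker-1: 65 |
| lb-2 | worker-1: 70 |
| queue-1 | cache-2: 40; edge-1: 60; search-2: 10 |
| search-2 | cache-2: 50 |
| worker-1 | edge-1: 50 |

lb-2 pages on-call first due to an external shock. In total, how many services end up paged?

2

Round 1 — lb-2 pages on-call (initial).
  worker-1: +70 → 70 ≥ 70
Round 2 — worker-1 pages on-call.
  edge-1: +50 → 50 < 90
No further pages.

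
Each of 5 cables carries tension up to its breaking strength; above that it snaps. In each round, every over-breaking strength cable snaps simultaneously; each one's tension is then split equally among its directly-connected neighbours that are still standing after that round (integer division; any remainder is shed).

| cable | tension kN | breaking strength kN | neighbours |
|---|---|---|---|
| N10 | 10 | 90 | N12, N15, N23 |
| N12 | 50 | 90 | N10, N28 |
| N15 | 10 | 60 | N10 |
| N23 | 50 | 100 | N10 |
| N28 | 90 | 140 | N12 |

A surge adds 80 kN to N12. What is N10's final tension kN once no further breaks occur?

75

Round 1 — N12 at 130 > 90. N12 snaps.
  N12 sheds 130 kN to N10, N28: 65 each.
    N10: 10+65 = 75 ≤ 90
    N28: 90+65 = 155 > 140
Round 2 — N28 snaps.
  N28 sheds 155 kN: no online neighbours, lost.
No further breaks.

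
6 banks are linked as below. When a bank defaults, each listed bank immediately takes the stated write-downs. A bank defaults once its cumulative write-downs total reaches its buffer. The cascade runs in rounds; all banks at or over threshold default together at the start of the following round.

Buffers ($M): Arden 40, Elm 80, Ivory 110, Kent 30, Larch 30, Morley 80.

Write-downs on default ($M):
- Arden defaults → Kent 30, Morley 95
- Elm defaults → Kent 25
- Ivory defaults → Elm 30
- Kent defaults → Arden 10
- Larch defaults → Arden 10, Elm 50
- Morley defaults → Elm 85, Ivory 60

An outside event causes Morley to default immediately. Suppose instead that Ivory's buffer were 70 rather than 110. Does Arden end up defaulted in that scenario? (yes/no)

no

With Ivory's buffer at 70:
Round 1 — Morley defaults (initial).
  Elm: +85 → 85 ≥ 80
  Ivory: +60 → 60 < 70
Round 2 — Elm defaults.
  Kent: +25 → 25 < 30
No further defaults.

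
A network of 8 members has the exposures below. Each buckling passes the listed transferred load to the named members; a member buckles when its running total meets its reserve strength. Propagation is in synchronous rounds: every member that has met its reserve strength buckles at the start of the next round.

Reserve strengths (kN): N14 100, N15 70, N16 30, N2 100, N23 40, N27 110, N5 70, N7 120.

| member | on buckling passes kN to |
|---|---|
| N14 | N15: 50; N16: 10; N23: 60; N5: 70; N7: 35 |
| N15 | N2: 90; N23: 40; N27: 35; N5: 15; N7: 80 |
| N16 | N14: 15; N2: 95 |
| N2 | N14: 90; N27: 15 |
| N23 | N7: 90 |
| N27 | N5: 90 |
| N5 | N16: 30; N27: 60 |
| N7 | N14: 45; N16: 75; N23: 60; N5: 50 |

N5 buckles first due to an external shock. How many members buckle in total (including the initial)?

Round 1 — N5 buckles (initial).
  N16: +30 → 30 ≥ 30
  N27: +60 → 60 < 110
Round 2 — N16 buckles.
  N14: +15 → 15 < 100
  N2: +95 → 95 < 100
No further bucklings.

2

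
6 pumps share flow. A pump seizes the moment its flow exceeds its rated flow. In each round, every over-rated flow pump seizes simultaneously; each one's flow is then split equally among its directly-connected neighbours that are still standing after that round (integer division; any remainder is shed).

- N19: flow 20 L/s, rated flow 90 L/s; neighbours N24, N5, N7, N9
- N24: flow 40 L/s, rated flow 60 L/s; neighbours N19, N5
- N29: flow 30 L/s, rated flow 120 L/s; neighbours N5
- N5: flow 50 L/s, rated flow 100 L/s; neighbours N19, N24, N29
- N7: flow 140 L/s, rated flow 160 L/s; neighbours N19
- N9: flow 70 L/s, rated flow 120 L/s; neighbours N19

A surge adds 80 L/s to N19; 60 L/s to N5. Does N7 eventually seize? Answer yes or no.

yes

Round 1 — N19 at 100 > 90; N5 at 110 > 100. N19, N5 seize.
  N19 sheds 100 L/s to N24, N7, N9: 33 each (1 lost).
    N24: 40+33 = 73 > 60
    N7: 140+33 = 173 > 160
    N9: 70+33 = 103 ≤ 120
  N5 sheds 110 L/s to N24, N29: 55 each.
    N24: 73+55 = 128 > 60
    N29: 30+55 = 85 ≤ 120
Round 2 — N24, N7 seize.
  N24 sheds 128 L/s: no online neighbours, lost.
  N7 sheds 173 L/s: no online neighbours, lost.
No further seizures.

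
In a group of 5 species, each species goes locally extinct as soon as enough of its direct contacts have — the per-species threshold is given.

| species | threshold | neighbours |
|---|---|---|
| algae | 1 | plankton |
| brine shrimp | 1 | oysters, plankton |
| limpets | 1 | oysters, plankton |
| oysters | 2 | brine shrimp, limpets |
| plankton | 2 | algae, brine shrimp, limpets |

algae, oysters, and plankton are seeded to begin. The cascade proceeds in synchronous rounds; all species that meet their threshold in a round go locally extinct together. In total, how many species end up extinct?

Round 1 — algae, oysters, plankton go locally extinct (initial).
Round 2 — checking thresholds:
  brine shrimp: 2 of 2 neighbours ≥ 1, goes locally extinct.
  limpets: 2 of 2 neighbours ≥ 1, goes locally extinct.
Round 3 — no new extinctions; cascade stops.

5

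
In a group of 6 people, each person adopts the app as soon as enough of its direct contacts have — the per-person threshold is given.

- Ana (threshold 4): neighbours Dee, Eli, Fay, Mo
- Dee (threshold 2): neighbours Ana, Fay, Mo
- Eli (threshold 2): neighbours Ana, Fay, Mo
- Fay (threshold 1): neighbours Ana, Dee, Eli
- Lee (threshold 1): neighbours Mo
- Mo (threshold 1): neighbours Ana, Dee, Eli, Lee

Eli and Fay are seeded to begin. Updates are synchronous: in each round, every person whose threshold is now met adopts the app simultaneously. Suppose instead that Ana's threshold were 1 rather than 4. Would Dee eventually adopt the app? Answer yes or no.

With Ana's threshold at 1:
Round 1 — Eli, Fay adopt the app (initial).
Round 2 — checking thresholds:
  Ana: 2 of 4 neighbours ≥ 1, adopts the app.
  Dee: 1 of 3 neighbours < 2, below threshold.
  Mo: 1 of 4 neighbours ≥ 1, adopts the app.
Round 3 — checking thresholds:
  Dee: 3 of 3 neighbours ≥ 2, adopts the app.
  Lee: 1 of 1 neighbours ≥ 1, adopts the app.
Round 4 — no new adoptions; cascade stops.

yes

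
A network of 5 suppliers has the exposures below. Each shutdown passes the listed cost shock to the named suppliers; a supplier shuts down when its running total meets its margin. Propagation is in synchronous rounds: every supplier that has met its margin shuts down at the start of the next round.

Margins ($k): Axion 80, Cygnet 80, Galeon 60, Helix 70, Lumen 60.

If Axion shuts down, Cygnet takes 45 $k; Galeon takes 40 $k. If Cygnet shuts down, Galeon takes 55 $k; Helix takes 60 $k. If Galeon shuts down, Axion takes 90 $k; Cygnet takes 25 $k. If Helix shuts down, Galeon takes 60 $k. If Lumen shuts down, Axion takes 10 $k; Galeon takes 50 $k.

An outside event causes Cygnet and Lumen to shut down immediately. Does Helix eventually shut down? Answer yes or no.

no

Round 1 — Cygnet, Lumen shut down (initial).
  Axion: +10 → 10 < 80
  Galeon: +55+50 → 105 ≥ 60
  Helix: +60 → 60 < 70
Round 2 — Galeon shuts down.
  Axion: +90 → 100 ≥ 80
Round 3 — Axion shuts down.
No further shutdowns.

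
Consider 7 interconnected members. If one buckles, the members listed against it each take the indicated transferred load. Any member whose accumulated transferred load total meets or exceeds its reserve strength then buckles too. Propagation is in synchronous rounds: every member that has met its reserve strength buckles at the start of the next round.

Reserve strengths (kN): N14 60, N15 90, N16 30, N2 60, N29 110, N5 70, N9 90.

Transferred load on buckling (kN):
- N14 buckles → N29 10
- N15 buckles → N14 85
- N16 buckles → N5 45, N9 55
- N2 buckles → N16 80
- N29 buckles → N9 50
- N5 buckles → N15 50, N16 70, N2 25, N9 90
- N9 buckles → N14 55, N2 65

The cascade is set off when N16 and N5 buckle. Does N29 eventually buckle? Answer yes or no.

no

Round 1 — N16, N5 buckle (initial).
  N15: +50 → 50 < 90
  N2: +25 → 25 < 60
  N9: +55+90 → 145 ≥ 90
Round 2 — N9 buckles.
  N14: +55 → 55 < 60
  N2: +65 → 90 ≥ 60
Round 3 — N2 buckles.
No further bucklings.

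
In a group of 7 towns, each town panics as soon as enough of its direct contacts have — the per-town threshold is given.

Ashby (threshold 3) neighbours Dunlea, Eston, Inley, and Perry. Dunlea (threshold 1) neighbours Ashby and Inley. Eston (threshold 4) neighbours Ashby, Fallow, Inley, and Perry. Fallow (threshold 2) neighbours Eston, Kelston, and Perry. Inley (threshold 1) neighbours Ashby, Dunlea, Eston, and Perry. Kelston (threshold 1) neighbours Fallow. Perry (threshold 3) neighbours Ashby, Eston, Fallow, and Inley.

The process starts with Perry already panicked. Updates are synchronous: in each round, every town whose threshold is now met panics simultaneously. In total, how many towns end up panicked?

Round 1 — Perry panics (initial).
Round 2 — checking thresholds:
  Ashby: 1 of 4 neighbours < 3, below threshold.
  Eston: 1 of 4 neighbours < 4, below threshold.
  Fallow: 1 of 3 neighbours < 2, below threshold.
  Inley: 1 of 4 neighbours ≥ 1, panics.
Round 3 — checking thresholds:
  Ashby: 2 of 4 neighbours < 3, below threshold.
  Dunlea: 1 of 2 neighbours ≥ 1, panics.
  Eston: 2 of 4 neighbours < 4, below threshold.
  Fallow: 1 of 3 neighbours < 2, below threshold.
Round 4 — checking thresholds:
  Ashby: 3 of 4 neighbours ≥ 3, panics.
  Eston: 2 of 4 neighbours < 4, below threshold.
  Fallow: 1 of 3 neighbours < 2, below threshold.
Round 5 — no new panics; cascade stops.

4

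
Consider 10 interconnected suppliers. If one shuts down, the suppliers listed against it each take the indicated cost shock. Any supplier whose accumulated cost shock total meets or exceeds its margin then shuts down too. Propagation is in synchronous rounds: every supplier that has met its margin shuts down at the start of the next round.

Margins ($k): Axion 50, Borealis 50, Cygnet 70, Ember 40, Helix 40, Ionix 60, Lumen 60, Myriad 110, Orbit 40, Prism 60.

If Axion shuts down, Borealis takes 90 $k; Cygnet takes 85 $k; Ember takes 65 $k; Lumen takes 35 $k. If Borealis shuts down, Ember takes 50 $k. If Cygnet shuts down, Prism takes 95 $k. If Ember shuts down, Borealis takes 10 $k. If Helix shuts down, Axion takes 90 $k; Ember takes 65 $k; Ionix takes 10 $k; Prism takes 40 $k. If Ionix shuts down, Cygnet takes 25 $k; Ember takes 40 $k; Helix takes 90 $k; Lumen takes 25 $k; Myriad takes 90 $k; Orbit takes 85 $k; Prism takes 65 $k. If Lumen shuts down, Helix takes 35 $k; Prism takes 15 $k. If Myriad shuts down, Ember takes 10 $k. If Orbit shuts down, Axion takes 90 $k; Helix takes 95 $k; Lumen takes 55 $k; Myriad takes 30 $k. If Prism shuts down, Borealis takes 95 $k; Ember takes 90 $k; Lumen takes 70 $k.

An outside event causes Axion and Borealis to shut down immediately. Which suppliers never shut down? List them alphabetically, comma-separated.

Round 1 — Axion, Borealis shut down (initial).
  Cygnet: +85 → 85 ≥ 70
  Ember: +65+50 → 115 ≥ 40
  Lumen: +35 → 35 < 60
Round 2 — Cygnet, Ember shut down.
  Prism: +95 → 95 ≥ 60
Round 3 — Prism shuts down.
  Lumen: +70 → 105 ≥ 60
Round 4 — Lumen shuts down.
  Helix: +35 → 35 < 40
No further shutdowns.

Helix, Ionix, Myriad, Orbit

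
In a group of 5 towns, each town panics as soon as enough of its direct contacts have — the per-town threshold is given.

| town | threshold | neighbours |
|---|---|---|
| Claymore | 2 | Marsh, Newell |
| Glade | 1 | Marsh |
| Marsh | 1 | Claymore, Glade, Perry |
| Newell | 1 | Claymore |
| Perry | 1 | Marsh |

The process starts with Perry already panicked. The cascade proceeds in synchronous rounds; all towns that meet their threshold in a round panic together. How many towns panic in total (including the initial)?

Round 1 — Perry panics (initial).
Round 2 — checking thresholds:
  Marsh: 1 of 3 neighbours ≥ 1, panics.
Round 3 — checking thresholds:
  Claymore: 1 of 2 neighbours < 2, holds.
  Glade: 1 of 1 neighbours ≥ 1, panics.
Round 4 — no new panics; cascade stops.

3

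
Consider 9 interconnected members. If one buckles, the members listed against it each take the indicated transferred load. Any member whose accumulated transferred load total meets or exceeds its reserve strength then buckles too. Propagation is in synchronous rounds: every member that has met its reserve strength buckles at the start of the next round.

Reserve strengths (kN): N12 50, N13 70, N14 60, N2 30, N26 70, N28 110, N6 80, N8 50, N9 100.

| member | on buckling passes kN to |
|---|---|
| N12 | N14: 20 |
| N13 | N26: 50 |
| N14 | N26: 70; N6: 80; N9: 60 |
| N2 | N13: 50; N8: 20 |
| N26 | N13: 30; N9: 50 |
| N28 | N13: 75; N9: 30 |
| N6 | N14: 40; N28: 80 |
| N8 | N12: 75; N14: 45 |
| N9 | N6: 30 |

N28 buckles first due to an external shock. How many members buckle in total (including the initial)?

Round 1 — N28 buckles (initial).
  N13: +75 → 75 ≥ 70
  N9: +30 → 30 < 100
Round 2 — N13 buckles.
  N26: +50 → 50 < 70
No further bucklings.

2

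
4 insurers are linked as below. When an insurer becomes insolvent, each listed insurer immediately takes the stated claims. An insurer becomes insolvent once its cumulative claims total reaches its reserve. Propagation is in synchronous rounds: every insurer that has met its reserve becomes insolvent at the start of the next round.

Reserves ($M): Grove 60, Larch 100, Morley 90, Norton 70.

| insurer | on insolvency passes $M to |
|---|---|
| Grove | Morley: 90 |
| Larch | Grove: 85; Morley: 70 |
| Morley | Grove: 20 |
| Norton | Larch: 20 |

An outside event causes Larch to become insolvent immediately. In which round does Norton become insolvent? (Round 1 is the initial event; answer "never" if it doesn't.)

never

Round 1 — Larch becomes insolvent (initial).
  Grove: +85 → 85 ≥ 60
  Morley: +70 → 70 < 90
Round 2 — Grove becomes insolvent.
  Morley: +90 → 160 ≥ 90
Round 3 — Morley becomes insolvent.
No further insolvencies.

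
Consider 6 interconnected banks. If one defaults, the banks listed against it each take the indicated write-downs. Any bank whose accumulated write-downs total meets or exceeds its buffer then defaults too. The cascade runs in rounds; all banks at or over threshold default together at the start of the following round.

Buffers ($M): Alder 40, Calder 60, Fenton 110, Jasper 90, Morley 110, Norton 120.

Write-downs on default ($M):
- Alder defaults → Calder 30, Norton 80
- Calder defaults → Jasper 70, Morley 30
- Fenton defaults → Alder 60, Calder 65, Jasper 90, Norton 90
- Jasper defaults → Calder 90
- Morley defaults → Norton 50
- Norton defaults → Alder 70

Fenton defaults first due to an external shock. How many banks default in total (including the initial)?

Round 1 — Fenton defaults (initial).
  Alder: +60 → 60 ≥ 40
  Calder: +65 → 65 ≥ 60
  Jasper: +90 → 90 ≥ 90
  Norton: +90 → 90 < 120
Round 2 — Alder, Calder, Jasper default.
  Morley: +30 → 30 < 110
  Norton: +80 → 170 ≥ 120
Round 3 — Norton defaults.
No further defaults.

5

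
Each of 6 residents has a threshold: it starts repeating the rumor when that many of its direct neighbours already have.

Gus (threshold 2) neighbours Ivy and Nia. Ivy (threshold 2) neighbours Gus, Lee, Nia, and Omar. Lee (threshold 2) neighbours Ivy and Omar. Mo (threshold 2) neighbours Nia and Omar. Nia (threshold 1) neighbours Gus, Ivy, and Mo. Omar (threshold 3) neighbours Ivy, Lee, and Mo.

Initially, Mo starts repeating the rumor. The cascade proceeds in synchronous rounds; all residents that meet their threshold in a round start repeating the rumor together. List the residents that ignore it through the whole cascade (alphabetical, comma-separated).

Round 1 — Mo starts repeating the rumor (initial).
Round 2 — checking thresholds:
  Nia: 1 of 3 neighbours ≥ 1, starts repeating the rumor.
  Omar: 1 of 3 neighbours < 3, below threshold.
Round 3 — no new spreads; cascade stops.

Gus, Ivy, Lee, Omar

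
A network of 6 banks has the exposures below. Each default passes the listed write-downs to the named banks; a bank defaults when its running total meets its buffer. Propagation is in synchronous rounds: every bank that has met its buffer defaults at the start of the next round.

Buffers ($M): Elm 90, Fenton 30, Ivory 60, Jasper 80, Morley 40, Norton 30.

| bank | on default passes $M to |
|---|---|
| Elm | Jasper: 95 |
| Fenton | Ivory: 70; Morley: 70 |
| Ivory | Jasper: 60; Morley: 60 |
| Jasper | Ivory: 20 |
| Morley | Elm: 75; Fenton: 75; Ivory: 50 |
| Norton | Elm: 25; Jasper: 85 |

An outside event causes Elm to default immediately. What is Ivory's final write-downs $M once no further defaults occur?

20

Round 1 — Elm defaults (initial).
  Jasper: +95 → 95 ≥ 80
Round 2 — Jasper defaults.
  Ivory: +20 → 20 < 60
No further defaults.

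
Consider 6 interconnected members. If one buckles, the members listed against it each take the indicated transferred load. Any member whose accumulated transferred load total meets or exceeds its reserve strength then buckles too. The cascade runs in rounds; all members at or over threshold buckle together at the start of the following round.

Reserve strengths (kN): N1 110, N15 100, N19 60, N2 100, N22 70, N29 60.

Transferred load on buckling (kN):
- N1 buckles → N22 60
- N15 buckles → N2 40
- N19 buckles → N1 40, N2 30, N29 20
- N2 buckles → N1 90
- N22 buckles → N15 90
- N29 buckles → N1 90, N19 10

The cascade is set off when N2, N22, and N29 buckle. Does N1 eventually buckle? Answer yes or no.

yes

Round 1 — N2, N22, N29 buckle (initial).
  N1: +90+90 → 180 ≥ 110
  N15: +90 → 90 < 100
  N19: +10 → 10 < 60
Round 2 — N1 buckles.
No further bucklings.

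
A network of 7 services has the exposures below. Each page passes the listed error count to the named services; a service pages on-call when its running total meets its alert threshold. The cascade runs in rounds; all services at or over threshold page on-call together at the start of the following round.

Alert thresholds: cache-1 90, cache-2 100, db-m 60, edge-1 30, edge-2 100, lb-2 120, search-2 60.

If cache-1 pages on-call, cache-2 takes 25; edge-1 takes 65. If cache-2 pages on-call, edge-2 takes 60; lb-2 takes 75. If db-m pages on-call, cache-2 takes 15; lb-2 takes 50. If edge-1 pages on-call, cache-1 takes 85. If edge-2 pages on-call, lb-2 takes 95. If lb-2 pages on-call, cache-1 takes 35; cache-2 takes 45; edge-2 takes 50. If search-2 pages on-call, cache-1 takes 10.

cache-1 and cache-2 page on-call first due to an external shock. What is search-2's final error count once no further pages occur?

Round 1 — cache-1, cache-2 page on-call (initial).
  edge-1: +65 → 65 ≥ 30
  edge-2: +60 → 60 < 100
  lb-2: +75 → 75 < 120
Round 2 — edge-1 pages on-call.
No further pages.

0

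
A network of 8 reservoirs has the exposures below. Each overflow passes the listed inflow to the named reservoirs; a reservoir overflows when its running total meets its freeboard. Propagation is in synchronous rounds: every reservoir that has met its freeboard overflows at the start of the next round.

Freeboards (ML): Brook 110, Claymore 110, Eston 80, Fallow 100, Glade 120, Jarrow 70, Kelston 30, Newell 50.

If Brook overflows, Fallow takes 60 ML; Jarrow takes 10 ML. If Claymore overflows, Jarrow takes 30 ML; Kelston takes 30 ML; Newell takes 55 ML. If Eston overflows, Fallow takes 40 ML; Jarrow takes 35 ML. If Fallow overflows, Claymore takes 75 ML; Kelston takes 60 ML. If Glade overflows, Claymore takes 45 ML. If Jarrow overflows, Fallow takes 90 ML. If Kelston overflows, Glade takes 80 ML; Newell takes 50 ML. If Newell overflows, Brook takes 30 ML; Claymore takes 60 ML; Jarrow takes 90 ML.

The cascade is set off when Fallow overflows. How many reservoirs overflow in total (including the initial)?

5

Round 1 — Fallow overflows (initial).
  Claymore: +75 → 75 < 110
  Kelston: +60 → 60 ≥ 30
Round 2 — Kelston overflows.
  Glade: +80 → 80 < 120
  Newell: +50 → 50 ≥ 50
Round 3 — Newell overflows.
  Brook: +30 → 30 < 110
  Claymore: +60 → 135 ≥ 110
  Jarrow: +90 → 90 ≥ 70
Round 4 — Claymore, Jarrow overflow.
No further overflows.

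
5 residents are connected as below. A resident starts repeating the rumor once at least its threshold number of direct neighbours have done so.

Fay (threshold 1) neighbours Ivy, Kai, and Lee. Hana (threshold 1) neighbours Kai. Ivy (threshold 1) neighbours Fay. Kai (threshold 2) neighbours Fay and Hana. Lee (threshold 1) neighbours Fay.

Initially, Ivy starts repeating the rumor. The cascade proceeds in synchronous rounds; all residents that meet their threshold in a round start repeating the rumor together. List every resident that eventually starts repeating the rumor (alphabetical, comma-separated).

Fay, Ivy, Lee

Round 1 — Ivy starts repeating the rumor (initial).
Round 2 — checking thresholds:
  Fay: 1 of 3 neighbours ≥ 1, starts repeating the rumor.
Round 3 — checking thresholds:
  Kai: 1 of 2 neighbours < 2, below threshold.
  Lee: 1 of 1 neighbours ≥ 1, starts repeating the rumor.
Round 4 — no new spreads; cascade stops.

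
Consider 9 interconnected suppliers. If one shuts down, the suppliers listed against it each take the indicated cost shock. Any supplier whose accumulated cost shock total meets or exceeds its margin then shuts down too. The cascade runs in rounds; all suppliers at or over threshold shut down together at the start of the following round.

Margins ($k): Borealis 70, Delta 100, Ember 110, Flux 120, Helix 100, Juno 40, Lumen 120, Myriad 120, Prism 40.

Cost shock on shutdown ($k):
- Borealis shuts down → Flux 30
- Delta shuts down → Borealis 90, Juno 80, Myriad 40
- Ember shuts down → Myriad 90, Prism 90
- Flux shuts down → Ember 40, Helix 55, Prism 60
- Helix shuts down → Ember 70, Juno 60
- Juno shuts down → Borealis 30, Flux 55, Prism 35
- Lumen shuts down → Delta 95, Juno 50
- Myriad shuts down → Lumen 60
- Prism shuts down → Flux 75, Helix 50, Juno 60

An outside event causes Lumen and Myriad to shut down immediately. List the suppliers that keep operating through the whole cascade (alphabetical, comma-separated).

Round 1 — Lumen, Myriad shut down (initial).
  Delta: +95 → 95 < 100
  Juno: +50 → 50 ≥ 40
Round 2 — Juno shuts down.
  Borealis: +30 → 30 < 70
  Flux: +55 → 55 < 120
  Prism: +35 → 35 < 40
No further shutdowns.

Borealis, Delta, Ember, Flux, Helix, Prism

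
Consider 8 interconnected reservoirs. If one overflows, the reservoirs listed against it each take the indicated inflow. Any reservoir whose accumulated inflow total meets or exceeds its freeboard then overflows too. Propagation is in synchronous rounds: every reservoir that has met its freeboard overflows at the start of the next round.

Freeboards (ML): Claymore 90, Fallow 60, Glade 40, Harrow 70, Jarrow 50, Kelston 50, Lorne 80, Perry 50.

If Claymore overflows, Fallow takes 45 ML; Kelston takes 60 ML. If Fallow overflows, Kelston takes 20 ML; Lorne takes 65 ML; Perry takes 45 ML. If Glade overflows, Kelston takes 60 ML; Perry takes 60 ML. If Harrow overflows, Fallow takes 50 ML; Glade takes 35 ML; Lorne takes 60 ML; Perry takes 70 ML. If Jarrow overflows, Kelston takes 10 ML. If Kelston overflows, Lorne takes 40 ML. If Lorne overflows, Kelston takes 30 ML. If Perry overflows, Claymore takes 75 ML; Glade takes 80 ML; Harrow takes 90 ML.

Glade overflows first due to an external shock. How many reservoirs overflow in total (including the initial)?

Round 1 — Glade overflows (initial).
  Kelston: +60 → 60 ≥ 50
  Perry: +60 → 60 ≥ 50
Round 2 — Kelston, Perry overflow.
  Claymore: +75 → 75 < 90
  Harrow: +90 → 90 ≥ 70
  Lorne: +40 → 40 < 80
Round 3 — Harrow overflows.
  Fallow: +50 → 50 < 60
  Lorne: +60 → 100 ≥ 80
Round 4 — Lorne overflows.
No further overflows.

5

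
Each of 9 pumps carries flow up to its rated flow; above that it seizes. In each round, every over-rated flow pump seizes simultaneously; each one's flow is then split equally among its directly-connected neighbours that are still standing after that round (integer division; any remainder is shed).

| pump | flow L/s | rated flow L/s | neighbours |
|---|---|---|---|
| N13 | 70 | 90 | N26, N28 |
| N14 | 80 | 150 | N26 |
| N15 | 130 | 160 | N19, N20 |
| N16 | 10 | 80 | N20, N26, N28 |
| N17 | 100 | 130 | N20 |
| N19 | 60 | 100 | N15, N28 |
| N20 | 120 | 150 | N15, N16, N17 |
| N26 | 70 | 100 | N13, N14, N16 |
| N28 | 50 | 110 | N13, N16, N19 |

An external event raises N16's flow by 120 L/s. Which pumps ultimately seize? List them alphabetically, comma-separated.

N13, N15, N16, N17, N19, N20, N26, N28

Round 1 — N16 at 130 > 80. N16 seizes.
  N16 sheds 130 L/s to N20, N26, N28: 43 each (1 lost).
    N20: 120+43 = 163 > 150
    N26: 70+43 = 113 > 100
    N28: 50+43 = 93 ≤ 110
Round 2 — N20, N26 seize.
  N20 sheds 163 L/s to N15, N17: 81 each (1 lost).
    N15: 130+81 = 211 > 160
    N17: 100+81 = 181 > 130
  N26 sheds 113 L/s to N13, N14: 56 each (1 lost).
    N13: 70+56 = 126 > 90
    N14: 80+56 = 136 ≤ 150
Round 3 — N13, N15, N17 seize.
  N13 sheds 126 L/s to N28: 126 each.
    N28: 93+126 = 219 > 110
  N15 sheds 211 L/s to N19: 211 each.
    N19: 60+211 = 271 > 100
  N17 sheds 181 L/s: no online neighbours, lost.
Round 4 — N19, N28 seize.
  N19 sheds 271 L/s: no online neighbours, lost.
  N28 sheds 219 L/s: no online neighbours, lost.
No further seizures.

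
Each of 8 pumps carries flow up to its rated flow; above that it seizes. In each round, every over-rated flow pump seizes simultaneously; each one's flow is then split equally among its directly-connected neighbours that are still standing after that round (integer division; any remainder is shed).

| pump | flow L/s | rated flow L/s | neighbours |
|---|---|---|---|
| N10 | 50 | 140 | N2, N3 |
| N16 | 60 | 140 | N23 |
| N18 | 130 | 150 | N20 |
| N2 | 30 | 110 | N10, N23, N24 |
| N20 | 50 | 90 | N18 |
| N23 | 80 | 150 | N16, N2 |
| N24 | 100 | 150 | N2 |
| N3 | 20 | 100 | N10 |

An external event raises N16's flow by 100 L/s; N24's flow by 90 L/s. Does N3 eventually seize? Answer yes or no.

yes

Round 1 — N16 at 160 > 140; N24 at 190 > 150. N16, N24 seize.
  N16 sheds 160 L/s to N23: 160 each.
    N23: 80+160 = 240 > 150
  N24 sheds 190 L/s to N2: 190 each.
    N2: 30+190 = 220 > 110
Round 2 — N2, N23 seize.
  N2 sheds 220 L/s to N10: 220 each.
    N10: 50+220 = 270 > 140
  N23 sheds 240 L/s: no online neighbours, lost.
Round 3 — N10 seizes.
  N10 sheds 270 L/s to N3: 270 each.
    N3: 20+270 = 290 > 100
Round 4 — N3 seizes.
  N3 sheds 290 L/s: no online neighbours, lost.
No further seizures.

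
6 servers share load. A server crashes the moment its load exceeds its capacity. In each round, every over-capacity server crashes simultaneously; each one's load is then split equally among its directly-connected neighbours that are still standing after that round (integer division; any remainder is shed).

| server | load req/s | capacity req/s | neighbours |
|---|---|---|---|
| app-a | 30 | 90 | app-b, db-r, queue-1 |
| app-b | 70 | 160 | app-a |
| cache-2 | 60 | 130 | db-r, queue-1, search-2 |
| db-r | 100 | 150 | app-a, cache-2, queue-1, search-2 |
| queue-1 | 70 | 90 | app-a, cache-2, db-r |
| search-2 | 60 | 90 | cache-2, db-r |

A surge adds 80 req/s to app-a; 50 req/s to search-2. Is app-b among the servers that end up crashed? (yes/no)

no

Round 1 — app-a at 110 > 90; search-2 at 110 > 90. app-a, search-2 crash.
  app-a sheds 110 req/s to app-b, db-r, queue-1: 36 each (2 lost).
    app-b: 70+36 = 106 ≤ 160
    db-r: 100+36 = 136 ≤ 150
    queue-1: 70+36 = 106 > 90
  search-2 sheds 110 req/s to cache-2, db-r: 55 each.
    cache-2: 60+55 = 115 ≤ 130
    db-r: 136+55 = 191 > 150
Round 2 — db-r, queue-1 crash.
  db-r sheds 191 req/s to cache-2: 191 each.
    cache-2: 115+191 = 306 > 130
  queue-1 sheds 106 req/s to cache-2: 106 each.
    cache-2: 306+106 = 412 > 130
Round 3 — cache-2 crashes.
  cache-2 sheds 412 req/s: no online neighbours, lost.
No further crashes.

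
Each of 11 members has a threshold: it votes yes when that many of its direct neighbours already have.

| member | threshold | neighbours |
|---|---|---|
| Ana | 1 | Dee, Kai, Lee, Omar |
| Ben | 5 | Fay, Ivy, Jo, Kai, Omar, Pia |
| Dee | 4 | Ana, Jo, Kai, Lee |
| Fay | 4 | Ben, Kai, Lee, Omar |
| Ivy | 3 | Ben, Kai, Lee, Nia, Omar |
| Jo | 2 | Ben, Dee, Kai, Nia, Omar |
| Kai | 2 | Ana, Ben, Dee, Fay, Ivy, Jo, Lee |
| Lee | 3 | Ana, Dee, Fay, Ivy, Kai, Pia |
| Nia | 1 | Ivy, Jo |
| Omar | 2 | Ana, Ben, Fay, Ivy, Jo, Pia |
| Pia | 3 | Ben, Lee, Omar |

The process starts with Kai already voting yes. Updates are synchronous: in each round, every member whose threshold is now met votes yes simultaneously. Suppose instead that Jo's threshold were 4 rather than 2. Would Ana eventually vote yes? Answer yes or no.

yes

With Jo's threshold at 4:
Round 1 — Kai votes yes (initial).
Round 2 — checking thresholds:
  Ana: 1 of 4 neighbours ≥ 1, votes yes.
  Ben: 1 of 6 neighbours < 5, holds.
  Dee: 1 of 4 neighbours < 4, holds.
  Fay: 1 of 4 neighbours < 4, holds.
  Ivy: 1 of 5 neighbours < 3, holds.
  Jo: 1 of 5 neighbours < 4, holds.
  Lee: 1 of 6 neighbours < 3, holds.
Round 3 — no new yes votes; cascade stops.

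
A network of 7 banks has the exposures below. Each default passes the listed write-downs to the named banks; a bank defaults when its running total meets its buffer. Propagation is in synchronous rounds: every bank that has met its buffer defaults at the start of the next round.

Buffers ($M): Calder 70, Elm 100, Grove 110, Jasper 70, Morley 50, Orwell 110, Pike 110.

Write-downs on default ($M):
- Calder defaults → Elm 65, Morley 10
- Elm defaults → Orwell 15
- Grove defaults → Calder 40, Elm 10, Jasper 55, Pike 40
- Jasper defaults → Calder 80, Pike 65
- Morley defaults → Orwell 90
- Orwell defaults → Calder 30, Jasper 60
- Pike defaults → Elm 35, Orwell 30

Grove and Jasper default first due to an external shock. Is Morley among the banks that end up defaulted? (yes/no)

Round 1 — Grove, Jasper default (initial).
  Calder: +40+80 → 120 ≥ 70
  Elm: +10 → 10 < 100
  Pike: +40+65 → 105 < 110
Round 2 — Calder defaults.
  Elm: +65 → 75 < 100
  Morley: +10 → 10 < 50
No further defaults.

no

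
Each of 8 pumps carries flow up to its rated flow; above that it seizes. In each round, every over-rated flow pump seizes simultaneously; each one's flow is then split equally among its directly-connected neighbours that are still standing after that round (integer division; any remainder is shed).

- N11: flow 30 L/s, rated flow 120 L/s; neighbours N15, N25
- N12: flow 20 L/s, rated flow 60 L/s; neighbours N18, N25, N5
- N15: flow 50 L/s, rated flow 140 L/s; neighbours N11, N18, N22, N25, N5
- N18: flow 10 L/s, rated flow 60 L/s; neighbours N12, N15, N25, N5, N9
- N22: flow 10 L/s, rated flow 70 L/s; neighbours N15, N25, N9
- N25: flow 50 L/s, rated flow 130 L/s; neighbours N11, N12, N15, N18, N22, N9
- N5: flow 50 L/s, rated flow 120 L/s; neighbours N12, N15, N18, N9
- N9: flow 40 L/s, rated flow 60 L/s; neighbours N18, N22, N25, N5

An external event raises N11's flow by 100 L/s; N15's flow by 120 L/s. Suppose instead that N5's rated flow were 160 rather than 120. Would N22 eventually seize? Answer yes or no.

yes

With N5's rated flow at 160:
Round 1 — N11 at 130 > 120; N15 at 170 > 140. N11, N15 seize.
  N11 sheds 130 L/s to N25: 130 each.
    N25: 50+130 = 180 > 130
  N15 sheds 170 L/s to N18, N22, N25, N5: 42 each (2 lost).
    N18: 10+42 = 52 ≤ 60
    N22: 10+42 = 52 ≤ 70
    N25: 180+42 = 222 > 130
    N5: 50+42 = 92 ≤ 160
Round 2 — N25 seizes.
  N25 sheds 222 L/s to N12, N18, N22, N9: 55 each (2 lost).
    N12: 20+55 = 75 > 60
    N18: 52+55 = 107 > 60
    N22: 52+55 = 107 > 70
    N9: 40+55 = 95 > 60
Round 3 — N12, N18, N22, N9 seize.
  N12 sheds 75 L/s to N5: 75 each.
    N5: 92+75 = 167 > 160
  N18 sheds 107 L/s to N5: 107 each.
    N5: 167+107 = 274 > 160
  N22 sheds 107 L/s: no online neighbours, lost.
  N9 sheds 95 L/s to N5: 95 each.
    N5: 274+95 = 369 > 160
Round 4 — N5 seizes.
  N5 sheds 369 L/s: no online neighbours, lost.
No further seizures.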